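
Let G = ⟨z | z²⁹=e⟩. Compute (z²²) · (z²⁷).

Compute (z²²) · (z²⁷) by multiplying left to right and reducing via the relations at each step:
  (z²²) · z²⁷ = z²⁰

Answer: z²⁰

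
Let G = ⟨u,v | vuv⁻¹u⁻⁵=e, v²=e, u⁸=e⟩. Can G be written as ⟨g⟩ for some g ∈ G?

Every cyclic group is abelian. But u·v = uv while v·u = u⁵v, so u·v ≠ v·u and G is not abelian. Hence G is not cyclic.

Answer: No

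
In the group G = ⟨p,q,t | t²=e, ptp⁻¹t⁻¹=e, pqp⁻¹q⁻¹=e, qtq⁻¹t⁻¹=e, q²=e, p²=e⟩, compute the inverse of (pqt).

The order of (pqt) is 2 (smallest k with (pqt)ᵏ = e), so (pqt)⁻¹ = (pqt)¹ = pqt.
Check: (pqt) · (pqt) → (pqt) · p = qt;   (qt) · q = t;   t · t = e, giving e as required.

Answer: pqt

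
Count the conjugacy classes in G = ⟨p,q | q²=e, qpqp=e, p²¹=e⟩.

The conjugacy classes (representative and size) are:
  [e] (size 1), [p²⁰] (size 2), [p²] (size 2), [p³] (size 2), [p¹⁷] (size 2), [p⁵] (size 2), [p⁶] (size 2), [p⁷] (size 2), [p⁸] (size 2), [p⁹] (size 2), [p¹⁰] (size 2), [q] (size 21).
Class equation: 1 + 2 + 2 + 2 + 2 + 2 + 2 + 2 + 2 + 2 + 2 + 21 = 42 = |G|. So G has 12 conjugacy classes.

Answer: 12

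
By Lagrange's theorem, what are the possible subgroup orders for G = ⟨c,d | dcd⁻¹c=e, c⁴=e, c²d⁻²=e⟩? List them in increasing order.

|G| = 8 = 2³. By Lagrange's theorem the order of any subgroup divides 8; the divisors of 8 are 1, 2, 4, 8.

Answer: 1, 2, 4, 8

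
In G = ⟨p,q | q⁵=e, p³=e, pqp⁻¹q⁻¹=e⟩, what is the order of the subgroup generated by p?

|⟨p⟩| equals the order of p. Compute successive powers until reaching e:
  p¹ = p, p² = p², p³ = e.
The smallest positive k with pᵏ = e is 3, so |⟨p⟩| = 3.

Answer: 3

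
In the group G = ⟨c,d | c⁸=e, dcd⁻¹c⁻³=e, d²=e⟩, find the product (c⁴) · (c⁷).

Compute (c⁴) · (c⁷) by multiplying left to right and reducing via the relations at each step:
  (c⁴) · c⁷ = c³

Answer: c³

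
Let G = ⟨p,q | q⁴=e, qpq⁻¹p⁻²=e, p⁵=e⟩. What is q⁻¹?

The order of q is 4 (smallest k with qᵏ = e), so q⁻¹ = q³ = q³.
Check: q · (q³) → q · q³ = e, giving e as required.

Answer: q³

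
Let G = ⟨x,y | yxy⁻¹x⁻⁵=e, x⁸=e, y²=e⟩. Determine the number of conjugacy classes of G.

The conjugacy classes (representative and size) are:
  [e] (size 1), [x⁵] (size 2), [x²] (size 1), [x⁷] (size 2), [x⁴] (size 1), [x⁶] (size 1), [y] (size 2), [x⁵y] (size 2), [x²y] (size 2), [x³y] (size 2).
Class equation: 1 + 2 + 1 + 2 + 1 + 1 + 2 + 2 + 2 + 2 = 16 = |G|. So G has 10 conjugacy classes.

Answer: 10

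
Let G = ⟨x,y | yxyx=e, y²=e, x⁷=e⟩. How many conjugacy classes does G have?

The conjugacy classes (representative and size) are:
  [e] (size 1), [x⁶] (size 2), [x⁵] (size 2), [x⁴] (size 2), [xy] (size 7).
Class equation: 1 + 2 + 2 + 2 + 7 = 14 = |G|. So G has 5 conjugacy classes.

Answer: 5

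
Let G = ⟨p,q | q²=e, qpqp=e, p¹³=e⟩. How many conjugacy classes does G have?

The conjugacy classes (representative and size) are:
  [e] (size 1), [p¹²] (size 2), [p¹¹] (size 2), [p³] (size 2), [p⁴] (size 2), [p⁸] (size 2), [p⁶] (size 2), [q] (size 13).
Class equation: 1 + 2 + 2 + 2 + 2 + 2 + 2 + 13 = 26 = |G|. So G has 8 conjugacy classes.

Answer: 8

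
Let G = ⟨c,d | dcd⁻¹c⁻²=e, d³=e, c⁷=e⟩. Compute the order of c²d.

Compute successive powers until reaching e:
  (c²d)¹ = c²d, (c²d)² = c⁶d², (c²d)³ = e.
The smallest positive k with (c²d)ᵏ = e is 3.

Answer: 3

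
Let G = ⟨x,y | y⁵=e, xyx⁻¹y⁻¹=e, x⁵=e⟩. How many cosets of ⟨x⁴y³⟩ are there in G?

First find ord(x⁴y³) by computing successive powers:
  (x⁴y³)¹ = x⁴y³, (x⁴y³)² = x³y, (x⁴y³)³ = x²y⁴, (x⁴y³)⁴ = xy², (x⁴y³)⁵ = e.
So |⟨x⁴y³⟩| = ord(x⁴y³) = 5. With |G| = 25, by Lagrange [G : ⟨x⁴y³⟩] = 25/5 = 5.

Answer: 5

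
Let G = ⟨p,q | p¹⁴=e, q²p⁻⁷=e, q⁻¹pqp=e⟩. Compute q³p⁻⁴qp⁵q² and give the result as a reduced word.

Multiply left to right, reducing at each step:
  (q⁻¹) · p⁻⁴ = p⁴q⁻¹
  (p⁴q⁻¹) · q = p⁴
  (p⁴) · p⁵ = p⁹
  (p⁹) · q² = p²

Answer: p²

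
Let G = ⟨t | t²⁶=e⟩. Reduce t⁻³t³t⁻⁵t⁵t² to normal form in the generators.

Multiply left to right, reducing at each step:
  (t²³) · t³ = e
  e · t⁻⁵ = t²¹
  (t²¹) · t⁵ = e
  e · t² = t²

Answer: t²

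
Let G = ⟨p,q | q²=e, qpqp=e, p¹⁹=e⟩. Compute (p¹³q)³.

Compute successive powers of (p¹³q), reducing at each step:
  (p¹³q)²: (p¹³q) · p¹³ = q;   q · q = e
  (p¹³q)³: e · p¹³ = p¹³;   (p¹³) · q = p¹³q

Answer: p¹³q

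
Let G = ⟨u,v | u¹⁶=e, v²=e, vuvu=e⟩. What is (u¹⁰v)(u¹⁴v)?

Compute (u¹⁰v) · (u¹⁴v) by multiplying left to right and reducing via the relations at each step:
  (u¹⁰v) · u¹⁴ = u¹²v
  (u¹²v) · v = u¹²

Answer: u¹²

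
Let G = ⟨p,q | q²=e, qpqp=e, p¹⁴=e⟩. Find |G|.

Enumerate words in the generators, reducing via the relations: the distinct elements are
  {e, p, q, pq, p², p³, p⁴, p⁵, p⁶, p⁷, p⁸, p⁹, p²q, p³q, p¹², p¹³, p¹¹, p¹⁰, p⁴q, p⁵q, p⁶q, p⁷q, p⁸q, p⁹q, p¹²q, p¹³q, p¹¹q, p¹⁰q}.
No further products give new elements, so |G| = 28.

Answer: 28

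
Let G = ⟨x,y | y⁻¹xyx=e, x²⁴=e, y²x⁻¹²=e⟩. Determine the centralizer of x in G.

⟨x⟩ ⊆ C_G(x) since powers of x commute with x; so |C_G(x)| ≥ |⟨x⟩| = 24.
By orbit–stabilizer, |C_G(x)| = |G| / |conj. class of x| = 48 / 2 = 24.
The 24 elements commuting with x are {e, x, x², x³, x⁴, x⁵, x⁶, x⁷, x⁸, x⁹, x¹⁰, x¹¹, x¹², x¹³, x¹⁴, x¹⁵, x¹⁶, x¹⁷, x¹⁸, x¹⁹, x²⁰, x²¹, x²², x²³}.

Answer: {e, x, x², x³, x⁴, x⁵, x⁶, x⁷, x⁸, x⁹, x¹⁰, x¹¹, x¹², x¹³, x¹⁴, x¹⁵, x¹⁶, x¹⁷, x¹⁸, x¹⁹, x²⁰, x²¹, x²², x²³}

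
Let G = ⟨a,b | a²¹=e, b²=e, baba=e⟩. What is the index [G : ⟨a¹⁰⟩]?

First find ord(a¹⁰) by computing successive powers:
  (a¹⁰)¹ = a¹⁰, (a¹⁰)² = a²⁰, (a¹⁰)³ = a⁹, (a¹⁰)⁴ = a¹⁹, (a¹⁰)⁵ = a⁸, (a¹⁰)⁶ = a¹⁸, (a¹⁰)⁷ = a⁷, (a¹⁰)⁸ = a¹⁷, (a¹⁰)⁹ = a⁶, (a¹⁰)¹⁰ = a¹⁶, (a¹⁰)¹¹ = a⁵, (a¹⁰)¹² = a¹⁵, (a¹⁰)¹³ = a⁴, (a¹⁰)¹⁴ = a¹⁴, (a¹⁰)¹⁵ = a³, (a¹⁰)¹⁶ = a¹³, (a¹⁰)¹⁷ = a², (a¹⁰)¹⁸ = a¹², (a¹⁰)¹⁹ = a, (a¹⁰)²⁰ = a¹¹, (a¹⁰)²¹ = e.
So |⟨a¹⁰⟩| = ord(a¹⁰) = 21. With |G| = 42, by Lagrange [G : ⟨a¹⁰⟩] = 42/21 = 2.

Answer: 2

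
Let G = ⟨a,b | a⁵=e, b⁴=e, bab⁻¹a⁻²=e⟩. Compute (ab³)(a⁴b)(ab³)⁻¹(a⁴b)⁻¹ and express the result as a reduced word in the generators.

[(ab³), (a⁴b)] = (ab³)·(a⁴b)·(ab³)⁻¹·(a⁴b)⁻¹.
  (ab³) · (a⁴b) = a³
  (a³) · (a³b) = ab
  (ab) · (a³b³) = a²

Answer: a²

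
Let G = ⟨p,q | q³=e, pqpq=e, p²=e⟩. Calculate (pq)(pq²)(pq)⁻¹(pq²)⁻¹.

[(pq), (pq²)] = (pq)·(pq²)·(pq)⁻¹·(pq²)⁻¹.
  (pq) · (pq²) = q
  q · (pq) = p
  p · (pq²) = q²

Answer: q²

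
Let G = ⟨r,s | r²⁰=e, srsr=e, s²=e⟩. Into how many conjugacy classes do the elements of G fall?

The conjugacy classes (representative and size) are:
  [e] (size 1), [r] (size 2), [r¹⁸] (size 2), [r³] (size 2), [r⁴] (size 2), [r¹⁵] (size 2), [r¹⁴] (size 2), [r⁷] (size 2), [r¹²] (size 2), [r¹¹] (size 2), [r¹⁰] (size 1), [r¹⁸s] (size 10), [r⁵s] (size 10).
Class equation: 1 + 2 + 2 + 2 + 2 + 2 + 2 + 2 + 2 + 2 + 1 + 10 + 10 = 40 = |G|. So G has 13 conjugacy classes.

Answer: 13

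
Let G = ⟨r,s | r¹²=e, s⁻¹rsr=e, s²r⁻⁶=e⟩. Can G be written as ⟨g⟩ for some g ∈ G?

Every cyclic group is abelian. But r·s = rs while s·r = r⁵s⁻¹, so r·s ≠ s·r and G is not abelian. Hence G is not cyclic.

Answer: No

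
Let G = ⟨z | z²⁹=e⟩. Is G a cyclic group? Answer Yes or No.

|G| = 29. The element z has order 29 (its powers give 29 distinct elements), so ⟨z⟩ = G and G is cyclic.

Answer: Yes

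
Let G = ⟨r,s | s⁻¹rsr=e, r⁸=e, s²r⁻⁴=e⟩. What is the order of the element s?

Compute successive powers until reaching e:
  s¹ = s, s² = r⁴, s³ = s⁻¹, s⁴ = e.
The smallest positive k with sᵏ = e is 4.

Answer: 4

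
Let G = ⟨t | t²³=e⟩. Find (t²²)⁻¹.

The order of (t²²) is 23 (smallest k with (t²²)ᵏ = e), so (t²²)⁻¹ = (t²²)²² = t.
Check: (t²²) · t → (t²²) · t = e, giving e as required.

Answer: t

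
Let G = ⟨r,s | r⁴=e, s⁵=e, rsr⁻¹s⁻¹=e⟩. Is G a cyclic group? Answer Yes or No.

|G| = 20. The element rs has order 20 (its powers give 20 distinct elements), so ⟨rs⟩ = G and G is cyclic.

Answer: Yes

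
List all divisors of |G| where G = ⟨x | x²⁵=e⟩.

|G| = 25 = 5². By Lagrange's theorem the order of any subgroup divides 25; the divisors of 25 are 1, 5, 25.

Answer: 1, 5, 25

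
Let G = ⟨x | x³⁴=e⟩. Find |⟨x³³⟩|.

|⟨x³³⟩| equals the order of x³³. Compute successive powers until reaching e:
  (x³³)¹ = x³³, (x³³)² = x³², (x³³)³ = x³¹, (x³³)⁴ = x³⁰, (x³³)⁵ = x²⁹, (x³³)⁶ = x²⁸, (x³³)⁷ = x²⁷, (x³³)⁸ = x²⁶, (x³³)⁹ = x²⁵, (x³³)¹⁰ = x²⁴, (x³³)¹¹ = x²³, (x³³)¹² = x²², (x³³)¹³ = x²¹, (x³³)¹⁴ = x²⁰, (x³³)¹⁵ = x¹⁹, (x³³)¹⁶ = x¹⁸, (x³³)¹⁷ = x¹⁷, (x³³)¹⁸ = x¹⁶, (x³³)¹⁹ = x¹⁵, (x³³)²⁰ = x¹⁴, (x³³)²¹ = x¹³, (x³³)²² = x¹², (x³³)²³ = x¹¹, (x³³)²⁴ = x¹⁰, (x³³)²⁵ = x⁹, (x³³)²⁶ = x⁸, (x³³)²⁷ = x⁷, (x³³)²⁸ = x⁶, (x³³)²⁹ = x⁵, (x³³)³⁰ = x⁴, (x³³)³¹ = x³, (x³³)³² = x², (x³³)³³ = x, (x³³)³⁴ = e.
The smallest positive k with (x³³)ᵏ = e is 34, so |⟨x³³⟩| = 34.

Answer: 34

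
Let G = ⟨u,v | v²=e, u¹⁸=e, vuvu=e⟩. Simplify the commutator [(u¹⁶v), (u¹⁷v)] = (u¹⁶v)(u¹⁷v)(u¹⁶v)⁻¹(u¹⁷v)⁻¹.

[(u¹⁶v), (u¹⁷v)] = (u¹⁶v)·(u¹⁷v)·(u¹⁶v)⁻¹·(u¹⁷v)⁻¹.
  (u¹⁶v) · (u¹⁷v) = u¹⁷
  (u¹⁷) · (u¹⁶v) = u¹⁵v
  (u¹⁵v) · (u¹⁷v) = u¹⁶

Answer: u¹⁶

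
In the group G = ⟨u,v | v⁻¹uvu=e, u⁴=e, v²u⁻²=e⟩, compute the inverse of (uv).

The order of (uv) is 4 (smallest k with (uv)ᵏ = e), so (uv)⁻¹ = (uv)³ = uv⁻¹.
Check: (uv) · (uv⁻¹) → (uv) · u = v;   v · v⁻¹ = e, giving e as required.

Answer: uv⁻¹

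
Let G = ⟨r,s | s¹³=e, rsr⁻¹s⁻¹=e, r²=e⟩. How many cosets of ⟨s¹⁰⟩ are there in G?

First find ord(s¹⁰) by computing successive powers:
  (s¹⁰)¹ = s¹⁰, (s¹⁰)² = s⁷, (s¹⁰)³ = s⁴, (s¹⁰)⁴ = s, (s¹⁰)⁵ = s¹¹, (s¹⁰)⁶ = s⁸, (s¹⁰)⁷ = s⁵, (s¹⁰)⁸ = s², (s¹⁰)⁹ = s¹², (s¹⁰)¹⁰ = s⁹, (s¹⁰)¹¹ = s⁶, (s¹⁰)¹² = s³, (s¹⁰)¹³ = e.
So |⟨s¹⁰⟩| = ord(s¹⁰) = 13. With |G| = 26, by Lagrange [G : ⟨s¹⁰⟩] = 26/13 = 2.

Answer: 2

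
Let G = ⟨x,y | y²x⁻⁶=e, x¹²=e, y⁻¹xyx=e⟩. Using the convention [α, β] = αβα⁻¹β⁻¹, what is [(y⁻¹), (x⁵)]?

[(y⁻¹), (x⁵)] = (y⁻¹)·(x⁵)·(y⁻¹)⁻¹·(x⁵)⁻¹.
  (y⁻¹) · (x⁵) = xy
  (xy) · y = x⁷
  (x⁷) · (x⁷) = x²

Answer: x²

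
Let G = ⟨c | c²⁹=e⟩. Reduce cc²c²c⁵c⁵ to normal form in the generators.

Multiply left to right, reducing at each step:
  c · c² = c³
  (c³) · c² = c⁵
  (c⁵) · c⁵ = c¹⁰
  (c¹⁰) · c⁵ = c¹⁵

Answer: c¹⁵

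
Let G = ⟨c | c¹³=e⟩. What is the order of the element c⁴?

Compute successive powers until reaching e:
  (c⁴)¹ = c⁴, (c⁴)² = c⁸, (c⁴)³ = c¹², (c⁴)⁴ = c³, (c⁴)⁵ = c⁷, (c⁴)⁶ = c¹¹, (c⁴)⁷ = c², (c⁴)⁸ = c⁶, (c⁴)⁹ = c¹⁰, (c⁴)¹⁰ = c, (c⁴)¹¹ = c⁵, (c⁴)¹² = c⁹, (c⁴)¹³ = e.
The smallest positive k with (c⁴)ᵏ = e is 13.

Answer: 13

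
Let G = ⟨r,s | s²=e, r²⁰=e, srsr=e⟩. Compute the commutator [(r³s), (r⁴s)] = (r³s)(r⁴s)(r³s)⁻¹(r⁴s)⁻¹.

[(r³s), (r⁴s)] = (r³s)·(r⁴s)·(r³s)⁻¹·(r⁴s)⁻¹.
  (r³s) · (r⁴s) = r¹⁹
  (r¹⁹) · (r³s) = r²s
  (r²s) · (r⁴s) = r¹⁸

Answer: r¹⁸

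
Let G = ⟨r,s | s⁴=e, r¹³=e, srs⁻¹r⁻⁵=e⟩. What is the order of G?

Enumerate words in the generators, reducing via the relations: the distinct elements are
  {e, r, s, rs, r², r³, r⁴, r⁵, r⁶, r⁷, r⁸, r⁹, s², s³, rs², rs³, r²s, r³s, r¹², r¹¹, r¹⁰, r⁴s, r⁵s, r⁶s, r⁷s, r⁸s, r⁹s, r²s², r²s³, r³s², r³s³, r¹²s, r¹¹s, r¹⁰s, r⁴s², r⁴s³, r⁵s², r⁵s³, r⁶s², r⁶s³, r⁷s², r⁷s³, r⁸s², r⁸s³, r⁹s², r⁹s³, r¹²s², r¹²s³, r¹¹s², r¹¹s³, r¹⁰s², r¹⁰s³}.
No further products give new elements, so |G| = 52.

Answer: 52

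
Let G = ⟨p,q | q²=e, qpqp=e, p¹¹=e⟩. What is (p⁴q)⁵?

Compute successive powers of (p⁴q), reducing at each step:
  (p⁴q)²: (p⁴q) · p⁴ = q;   q · q = e
  (p⁴q)³: e · p⁴ = p⁴;   (p⁴) · q = p⁴q
  (p⁴q)⁴: (p⁴q) · p⁴ = q;   q · q = e
  (p⁴q)⁵: e · p⁴ = p⁴;   (p⁴) · q = p⁴q

Answer: p⁴q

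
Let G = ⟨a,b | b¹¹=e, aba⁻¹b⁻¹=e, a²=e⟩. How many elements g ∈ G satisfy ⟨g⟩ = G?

G is cyclic of order 22. An element generates G iff its order is 22, and a cyclic group of order 22 has exactly φ(22) = 10 such elements.

Answer: 10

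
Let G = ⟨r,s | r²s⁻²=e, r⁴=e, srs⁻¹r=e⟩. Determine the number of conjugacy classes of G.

The conjugacy classes (representative and size) are:
  [e] (size 1), [r³] (size 2), [r²] (size 1), [s⁻¹] (size 2), [rs] (size 2).
Class equation: 1 + 2 + 1 + 2 + 2 = 8 = |G|. So G has 5 conjugacy classes.

Answer: 5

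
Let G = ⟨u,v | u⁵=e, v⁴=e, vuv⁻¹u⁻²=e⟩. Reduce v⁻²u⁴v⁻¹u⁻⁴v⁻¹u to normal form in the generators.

Multiply left to right, reducing at each step:
  (v²) · u⁴ = uv²
  (uv²) · v⁻¹ = uv
  (uv) · u⁻⁴ = u³v
  (u³v) · v⁻¹ = u³
  (u³) · u = u⁴

Answer: u⁴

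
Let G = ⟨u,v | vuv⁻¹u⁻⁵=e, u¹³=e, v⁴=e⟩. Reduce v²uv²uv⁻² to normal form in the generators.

Multiply left to right, reducing at each step:
  (v²) · u = u¹²v²
  (u¹²v²) · v² = u¹²
  (u¹²) · u = e
  e · v⁻² = v²

Answer: v²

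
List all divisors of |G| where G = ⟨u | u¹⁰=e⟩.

|G| = 10 = 2 · 5. By Lagrange's theorem the order of any subgroup divides 10; the divisors of 10 are 1, 2, 5, 10.

Answer: 1, 2, 5, 10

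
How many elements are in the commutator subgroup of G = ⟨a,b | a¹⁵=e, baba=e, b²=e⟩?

G' = [G, G] is generated by all commutators. The generator-pair commutators are: [a, b] = a².
The subgroup they normally generate is {e, a, a², a³, a⁴, a⁵, a⁶, a⁷, a⁸, a⁹, a¹⁰, a¹¹, a¹², a¹³, a¹⁴}, of order 15.
Check: |G/G'| = 30/15 = 2 is the order of the abelianisation.

Answer: 15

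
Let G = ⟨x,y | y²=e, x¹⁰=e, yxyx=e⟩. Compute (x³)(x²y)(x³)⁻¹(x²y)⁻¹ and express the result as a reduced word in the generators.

[(x³), (x²y)] = (x³)·(x²y)·(x³)⁻¹·(x²y)⁻¹.
  (x³) · (x²y) = x⁵y
  (x⁵y) · (x⁷) = x⁸y
  (x⁸y) · (x²y) = x⁶

Answer: x⁶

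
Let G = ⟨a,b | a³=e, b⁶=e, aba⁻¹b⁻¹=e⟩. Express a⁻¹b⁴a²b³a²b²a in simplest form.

Multiply left to right, reducing at each step:
  (a²) · b⁴ = a²b⁴
  (a²b⁴) · a² = ab⁴
  (ab⁴) · b³ = ab
  (ab) · a² = b
  b · b² = b³
  (b³) · a = ab³

Answer: ab³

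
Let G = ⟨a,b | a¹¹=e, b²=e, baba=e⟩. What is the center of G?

An element z ∈ Z(G) iff z commutes with every generator.
For example e is central: e·a = a = a·e; e·b = b = b·e.
Whereas a ∉ Z(G) since a·b = ab ≠ a¹⁰b = b·a.
Checking each of the 22 elements this way gives Z(G) = {e}, of order 1.

Answer: {e}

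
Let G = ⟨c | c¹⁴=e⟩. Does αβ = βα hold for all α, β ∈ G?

G has a single generator, so G is cyclic and hence abelian.

Answer: Yes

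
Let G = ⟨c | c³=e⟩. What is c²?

Compute successive powers of c, reducing at each step:
  c²: c · c = c²

Answer: c²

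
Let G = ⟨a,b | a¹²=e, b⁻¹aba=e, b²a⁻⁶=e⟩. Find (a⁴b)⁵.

Compute successive powers of (a⁴b), reducing at each step:
  (a⁴b)²: (a⁴b) · a⁴ = b;   b · b = a⁶
  (a⁴b)³: (a⁶) · a⁴ = a¹⁰;   (a¹⁰) · b = a⁴b⁻¹
  (a⁴b)⁴: (a⁴b⁻¹) · a⁴ = b⁻¹;   (b⁻¹) · b = e
  (a⁴b)⁵: e · a⁴ = a⁴;   (a⁴) · b = a⁴b

Answer: a⁴b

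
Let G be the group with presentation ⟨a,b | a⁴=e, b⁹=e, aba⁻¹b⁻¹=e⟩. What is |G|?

Enumerate words in the generators, reducing via the relations: the distinct elements are
  {a, b, e, ab, a², a³, b², b³, b⁴, b⁵, b⁶, b⁷, b⁸, ab², ab³, ab⁴, ab⁵, ab⁶, ab⁷, ab⁸, a²b, a³b, a²b², a²b³, a²b⁴, a²b⁵, a²b⁶, a²b⁷, a²b⁸, a³b², a³b³, a³b⁴, a³b⁵, a³b⁶, a³b⁷, a³b⁸}.
No further products give new elements, so |G| = 36.

Answer: 36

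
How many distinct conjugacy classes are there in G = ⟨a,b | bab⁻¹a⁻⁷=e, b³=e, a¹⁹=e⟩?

The conjugacy classes (representative and size) are:
  [e] (size 1), [a¹¹] (size 3), [a¹⁴] (size 3), [a⁶] (size 3), [a¹⁷] (size 3), [a¹²] (size 3), [a¹⁰] (size 3), [a²b] (size 19), [a¹⁸b²] (size 19).
Class equation: 1 + 3 + 3 + 3 + 3 + 3 + 3 + 19 + 19 = 57 = |G|. So G has 9 conjugacy classes.

Answer: 9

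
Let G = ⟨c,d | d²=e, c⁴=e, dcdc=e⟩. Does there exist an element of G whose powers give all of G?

Every cyclic group is abelian. But c·d = cd while d·c = c³d, so c·d ≠ d·c and G is not abelian. Hence G is not cyclic.

Answer: No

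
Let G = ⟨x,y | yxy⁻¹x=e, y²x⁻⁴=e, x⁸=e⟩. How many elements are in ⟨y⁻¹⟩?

|⟨y⁻¹⟩| equals the order of y⁻¹. Compute successive powers until reaching e:
  (y⁻¹)¹ = y⁻¹, (y⁻¹)² = x⁴, (y⁻¹)³ = y, (y⁻¹)⁴ = e.
The smallest positive k with (y⁻¹)ᵏ = e is 4, so |⟨y⁻¹⟩| = 4.

Answer: 4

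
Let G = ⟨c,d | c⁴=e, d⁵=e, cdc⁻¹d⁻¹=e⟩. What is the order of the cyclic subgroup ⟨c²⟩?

|⟨c²⟩| equals the order of c². Compute successive powers until reaching e:
  (c²)¹ = c², (c²)² = e.
The smallest positive k with (c²)ᵏ = e is 2, so |⟨c²⟩| = 2.

Answer: 2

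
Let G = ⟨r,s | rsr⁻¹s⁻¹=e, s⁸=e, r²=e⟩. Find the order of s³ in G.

Compute successive powers until reaching e:
  (s³)¹ = s³, (s³)² = s⁶, (s³)³ = s, (s³)⁴ = s⁴, (s³)⁵ = s⁷, (s³)⁶ = s², (s³)⁷ = s⁵, (s³)⁸ = e.
The smallest positive k with (s³)ᵏ = e is 8.

Answer: 8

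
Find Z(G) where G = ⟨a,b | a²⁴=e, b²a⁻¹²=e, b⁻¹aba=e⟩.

An element z ∈ Z(G) iff z commutes with every generator.
For example a¹² is central: (a¹²)·a = a¹³ = a·(a¹²); (a¹²)·b = b⁻¹ = b·(a¹²).
Whereas a ∉ Z(G) since a·b = ab ≠ a¹¹b⁻¹ = b·a.
Checking each of the 48 elements this way gives Z(G) = {e, a¹²}, of order 2.

Answer: {e, a¹²}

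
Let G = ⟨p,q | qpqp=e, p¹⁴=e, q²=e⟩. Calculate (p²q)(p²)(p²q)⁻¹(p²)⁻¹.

[(p²q), (p²)] = (p²q)·(p²)·(p²q)⁻¹·(p²)⁻¹.
  (p²q) · (p²) = q
  q · (p²q) = p¹²
  (p¹²) · (p¹²) = p¹⁰

Answer: p¹⁰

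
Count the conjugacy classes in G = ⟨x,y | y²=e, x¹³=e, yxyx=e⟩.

The conjugacy classes (representative and size) are:
  [e] (size 1), [x¹²] (size 2), [x¹¹] (size 2), [x³] (size 2), [x⁴] (size 2), [x⁸] (size 2), [x⁶] (size 2), [y] (size 13).
Class equation: 1 + 2 + 2 + 2 + 2 + 2 + 2 + 13 = 26 = |G|. So G has 8 conjugacy classes.

Answer: 8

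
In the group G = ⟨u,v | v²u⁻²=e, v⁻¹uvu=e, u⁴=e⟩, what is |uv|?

Compute successive powers until reaching e:
  (uv)¹ = uv, (uv)² = u², (uv)³ = uv⁻¹, (uv)⁴ = e.
The smallest positive k with (uv)ᵏ = e is 4.

Answer: 4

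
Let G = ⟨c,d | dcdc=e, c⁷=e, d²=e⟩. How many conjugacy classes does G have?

The conjugacy classes (representative and size) are:
  [e] (size 1), [c⁶] (size 2), [c⁵] (size 2), [c⁴] (size 2), [cd] (size 7).
Class equation: 1 + 2 + 2 + 2 + 7 = 14 = |G|. So G has 5 conjugacy classes.

Answer: 5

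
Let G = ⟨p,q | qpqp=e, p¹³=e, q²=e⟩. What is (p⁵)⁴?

Compute successive powers of (p⁵), reducing at each step:
  (p⁵)²: (p⁵) · p⁵ = p¹⁰
  (p⁵)³: (p¹⁰) · p⁵ = p²
  (p⁵)⁴: (p²) · p⁵ = p⁷

Answer: p⁷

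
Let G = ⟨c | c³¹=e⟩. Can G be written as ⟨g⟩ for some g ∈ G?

|G| = 31. The element c has order 31 (its powers give 31 distinct elements), so ⟨c⟩ = G and G is cyclic.

Answer: Yes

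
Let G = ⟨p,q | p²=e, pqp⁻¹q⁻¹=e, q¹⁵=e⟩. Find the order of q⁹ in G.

Compute successive powers until reaching e:
  (q⁹)¹ = q⁹, (q⁹)² = q³, (q⁹)³ = q¹², (q⁹)⁴ = q⁶, (q⁹)⁵ = e.
The smallest positive k with (q⁹)ᵏ = e is 5.

Answer: 5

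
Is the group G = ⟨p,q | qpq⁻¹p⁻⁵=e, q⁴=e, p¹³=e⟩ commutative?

p·q = pq but q·p = p⁵q, so p·q ≠ q·p and G is not abelian.

Answer: No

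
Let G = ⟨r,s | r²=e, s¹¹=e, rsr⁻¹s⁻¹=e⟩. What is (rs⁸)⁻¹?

The order of (rs⁸) is 22 (smallest k with (rs⁸)ᵏ = e), so (rs⁸)⁻¹ = (rs⁸)²¹ = rs³.
Check: (rs⁸) · (rs³) → (rs⁸) · r = s⁸;   (s⁸) · s³ = e, giving e as required.

Answer: rs³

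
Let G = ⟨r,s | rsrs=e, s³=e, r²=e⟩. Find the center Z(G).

An element z ∈ Z(G) iff z commutes with every generator.
For example e is central: e·r = r = r·e; e·s = s = s·e.
Whereas r ∉ Z(G) since r·s = rs ≠ rs² = s·r.
Checking each of the 6 elements this way gives Z(G) = {e}, of order 1.

Answer: {e}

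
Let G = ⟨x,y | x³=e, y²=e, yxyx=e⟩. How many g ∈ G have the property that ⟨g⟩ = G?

⟨g⟩ = G would require ord(g) = |G| = 6, but the maximum element order in G is 3 < 6. So G is not cyclic and no single element generates it: the count is 0.

Answer: 0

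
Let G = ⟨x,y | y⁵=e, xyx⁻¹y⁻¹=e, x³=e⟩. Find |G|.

Enumerate words in the generators, reducing via the relations: the distinct elements are
  {e, x, y, xy, x², y², y³, y⁴, xy², xy³, xy⁴, x²y, x²y², x²y³, x²y⁴}.
No further products give new elements, so |G| = 15.

Answer: 15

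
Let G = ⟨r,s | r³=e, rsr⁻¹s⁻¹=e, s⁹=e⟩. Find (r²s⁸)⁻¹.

The order of (r²s⁸) is 9 (smallest k with (r²s⁸)ᵏ = e), so (r²s⁸)⁻¹ = (r²s⁸)⁸ = rs.
Check: (r²s⁸) · (rs) → (r²s⁸) · r = s⁸;   (s⁸) · s = e, giving e as required.

Answer: rs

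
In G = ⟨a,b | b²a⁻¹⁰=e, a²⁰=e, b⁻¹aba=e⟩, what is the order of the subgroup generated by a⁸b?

|⟨a⁸b⟩| equals the order of a⁸b. Compute successive powers until reaching e:
  (a⁸b)¹ = a⁸b, (a⁸b)² = a¹⁰, (a⁸b)³ = a⁸b⁻¹, (a⁸b)⁴ = e.
The smallest positive k with (a⁸b)ᵏ = e is 4, so |⟨a⁸b⟩| = 4.

Answer: 4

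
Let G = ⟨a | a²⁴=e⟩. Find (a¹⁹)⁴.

Compute successive powers of (a¹⁹), reducing at each step:
  (a¹⁹)²: (a¹⁹) · a¹⁹ = a¹⁴
  (a¹⁹)³: (a¹⁴) · a¹⁹ = a⁹
  (a¹⁹)⁴: (a⁹) · a¹⁹ = a⁴

Answer: a⁴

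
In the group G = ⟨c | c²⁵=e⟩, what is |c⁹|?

Compute successive powers until reaching e:
  (c⁹)¹ = c⁹, (c⁹)² = c¹⁸, (c⁹)³ = c², (c⁹)⁴ = c¹¹, (c⁹)⁵ = c²⁰, (c⁹)⁶ = c⁴, (c⁹)⁷ = c¹³, (c⁹)⁸ = c²², (c⁹)⁹ = c⁶, (c⁹)¹⁰ = c¹⁵, (c⁹)¹¹ = c²⁴, (c⁹)¹² = c⁸, (c⁹)¹³ = c¹⁷, (c⁹)¹⁴ = c, (c⁹)¹⁵ = c¹⁰, (c⁹)¹⁶ = c¹⁹, (c⁹)¹⁷ = c³, (c⁹)¹⁸ = c¹², (c⁹)¹⁹ = c²¹, (c⁹)²⁰ = c⁵, (c⁹)²¹ = c¹⁴, (c⁹)²² = c²³, (c⁹)²³ = c⁷, (c⁹)²⁴ = c¹⁶, (c⁹)²⁵ = e.
The smallest positive k with (c⁹)ᵏ = e is 25.

Answer: 25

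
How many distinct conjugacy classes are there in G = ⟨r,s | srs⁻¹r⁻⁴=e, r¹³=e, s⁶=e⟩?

The conjugacy classes (representative and size) are:
  [e] (size 1), [r⁴] (size 6), [r¹¹] (size 6), [r⁷s] (size 13), [r⁸s²] (size 13), [r¹²s³] (size 13), [r⁵s⁴] (size 13), [r¹¹s⁵] (size 13).
Class equation: 1 + 6 + 6 + 13 + 13 + 13 + 13 + 13 = 78 = |G|. So G has 8 conjugacy classes.

Answer: 8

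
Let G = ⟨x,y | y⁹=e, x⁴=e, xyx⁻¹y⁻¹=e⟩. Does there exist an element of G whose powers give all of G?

|G| = 36. The element xy has order 36 (its powers give 36 distinct elements), so ⟨xy⟩ = G and G is cyclic.

Answer: Yes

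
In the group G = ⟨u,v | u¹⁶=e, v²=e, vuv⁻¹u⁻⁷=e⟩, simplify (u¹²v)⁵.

Compute successive powers of (u¹²v), reducing at each step:
  (u¹²v)²: (u¹²v) · u¹² = v;   v · v = e
  (u¹²v)³: e · u¹² = u¹²;   (u¹²) · v = u¹²v
  (u¹²v)⁴: (u¹²v) · u¹² = v;   v · v = e
  (u¹²v)⁵: e · u¹² = u¹²;   (u¹²) · v = u¹²v

Answer: u¹²v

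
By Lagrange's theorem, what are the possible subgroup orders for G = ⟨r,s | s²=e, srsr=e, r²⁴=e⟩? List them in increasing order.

|G| = 48 = 2⁴ · 3. By Lagrange's theorem the order of any subgroup divides 48; the divisors of 48 are 1, 2, 3, 4, 6, 8, 12, 16, 24, 48.

Answer: 1, 2, 3, 4, 6, 8, 12, 16, 24, 48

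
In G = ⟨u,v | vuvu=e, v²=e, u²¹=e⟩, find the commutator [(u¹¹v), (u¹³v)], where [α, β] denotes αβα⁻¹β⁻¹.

[(u¹¹v), (u¹³v)] = (u¹¹v)·(u¹³v)·(u¹¹v)⁻¹·(u¹³v)⁻¹.
  (u¹¹v) · (u¹³v) = u¹⁹
  (u¹⁹) · (u¹¹v) = u⁹v
  (u⁹v) · (u¹³v) = u¹⁷

Answer: u¹⁷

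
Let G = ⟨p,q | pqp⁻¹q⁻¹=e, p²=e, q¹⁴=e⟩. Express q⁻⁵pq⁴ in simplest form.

Multiply left to right, reducing at each step:
  (q⁹) · p = pq⁹
  (pq⁹) · q⁴ = pq¹³

Answer: pq¹³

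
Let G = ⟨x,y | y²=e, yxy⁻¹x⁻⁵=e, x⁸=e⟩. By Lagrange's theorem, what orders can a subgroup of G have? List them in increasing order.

|G| = 16 = 2⁴. By Lagrange's theorem the order of any subgroup divides 16; the divisors of 16 are 1, 2, 4, 8, 16.

Answer: 1, 2, 4, 8, 16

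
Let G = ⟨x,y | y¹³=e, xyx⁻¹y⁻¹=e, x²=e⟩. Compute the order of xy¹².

Compute successive powers until reaching e:
  (xy¹²)¹ = xy¹², (xy¹²)² = y¹¹, (xy¹²)³ = xy¹⁰, (xy¹²)⁴ = y⁹, (xy¹²)⁵ = xy⁸, (xy¹²)⁶ = y⁷, (xy¹²)⁷ = xy⁶, (xy¹²)⁸ = y⁵, (xy¹²)⁹ = xy⁴, (xy¹²)¹⁰ = y³, (xy¹²)¹¹ = xy², (xy¹²)¹² = y, (xy¹²)¹³ = x, (xy¹²)¹⁴ = y¹², (xy¹²)¹⁵ = xy¹¹, (xy¹²)¹⁶ = y¹⁰, (xy¹²)¹⁷ = xy⁹, (xy¹²)¹⁸ = y⁸, (xy¹²)¹⁹ = xy⁷, (xy¹²)²⁰ = y⁶, (xy¹²)²¹ = xy⁵, (xy¹²)²² = y⁴, (xy¹²)²³ = xy³, (xy¹²)²⁴ = y², (xy¹²)²⁵ = xy, (xy¹²)²⁶ = e.
The smallest positive k with (xy¹²)ᵏ = e is 26.

Answer: 26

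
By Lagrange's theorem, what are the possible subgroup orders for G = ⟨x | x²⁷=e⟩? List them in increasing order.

|G| = 27 = 3³. By Lagrange's theorem the order of any subgroup divides 27; the divisors of 27 are 1, 3, 9, 27.

Answer: 1, 3, 9, 27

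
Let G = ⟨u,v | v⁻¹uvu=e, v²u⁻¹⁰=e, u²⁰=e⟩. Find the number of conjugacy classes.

The conjugacy classes (representative and size) are:
  [e] (size 1), [u] (size 2), [u²] (size 2), [u³] (size 2), [u⁴] (size 2), [u⁵] (size 2), [u¹⁴] (size 2), [u⁷] (size 2), [u⁸] (size 2), [u¹¹] (size 2), [u¹⁰] (size 1), [u²v⁻¹] (size 10), [u⁹v] (size 10).
Class equation: 1 + 2 + 2 + 2 + 2 + 2 + 2 + 2 + 2 + 2 + 1 + 10 + 10 = 40 = |G|. So G has 13 conjugacy classes.

Answer: 13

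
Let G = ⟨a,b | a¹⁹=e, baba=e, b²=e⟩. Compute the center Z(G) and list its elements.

An element z ∈ Z(G) iff z commutes with every generator.
For example e is central: e·a = a = a·e; e·b = b = b·e.
Whereas a ∉ Z(G) since a·b = ab ≠ a¹⁸b = b·a.
Checking each of the 38 elements this way gives Z(G) = {e}, of order 1.

Answer: {e}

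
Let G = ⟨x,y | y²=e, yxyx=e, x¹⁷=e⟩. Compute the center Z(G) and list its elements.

An element z ∈ Z(G) iff z commutes with every generator.
For example e is central: e·x = x = x·e; e·y = y = y·e.
Whereas x ∉ Z(G) since x·y = xy ≠ x¹⁶y = y·x.
Checking each of the 34 elements this way gives Z(G) = {e}, of order 1.

Answer: {e}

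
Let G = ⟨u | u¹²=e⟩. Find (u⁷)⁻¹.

The order of (u⁷) is 12 (smallest k with (u⁷)ᵏ = e), so (u⁷)⁻¹ = (u⁷)¹¹ = u⁵.
Check: (u⁷) · (u⁵) → (u⁷) · u⁵ = e, giving e as required.

Answer: u⁵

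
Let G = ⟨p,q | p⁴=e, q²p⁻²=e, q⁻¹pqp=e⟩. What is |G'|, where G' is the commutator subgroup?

G' = [G, G] is generated by all commutators. The generator-pair commutators are: [p, q] = p².
The subgroup they normally generate is {e, p²}, of order 2.
Check: |G/G'| = 8/2 = 4 is the order of the abelianisation.

Answer: 2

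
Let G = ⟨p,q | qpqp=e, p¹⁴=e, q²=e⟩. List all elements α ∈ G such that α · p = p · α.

⟨p⟩ ⊆ C_G(p) since powers of p commute with p; so |C_G(p)| ≥ |⟨p⟩| = 14.
By orbit–stabilizer, |C_G(p)| = |G| / |conj. class of p| = 28 / 2 = 14.
The 14 elements commuting with p are {e, p, p², p³, p⁴, p⁵, p⁶, p⁷, p⁸, p⁹, p¹⁰, p¹¹, p¹², p¹³}.

Answer: {e, p, p², p³, p⁴, p⁵, p⁶, p⁷, p⁸, p⁹, p¹⁰, p¹¹, p¹², p¹³}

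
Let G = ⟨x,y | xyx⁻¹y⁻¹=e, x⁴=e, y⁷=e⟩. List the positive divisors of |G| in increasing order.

|G| = 28 = 2² · 7. By Lagrange's theorem the order of any subgroup divides 28; the divisors of 28 are 1, 2, 4, 7, 14, 28.

Answer: 1, 2, 4, 7, 14, 28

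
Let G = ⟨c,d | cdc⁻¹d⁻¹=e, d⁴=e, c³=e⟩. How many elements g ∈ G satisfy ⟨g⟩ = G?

G is cyclic of order 12. An element generates G iff its order is 12, and a cyclic group of order 12 has exactly φ(12) = 4 such elements.

Answer: 4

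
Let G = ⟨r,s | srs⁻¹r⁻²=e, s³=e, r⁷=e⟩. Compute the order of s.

Compute successive powers until reaching e:
  s¹ = s, s² = s², s³ = e.
The smallest positive k with sᵏ = e is 3.

Answer: 3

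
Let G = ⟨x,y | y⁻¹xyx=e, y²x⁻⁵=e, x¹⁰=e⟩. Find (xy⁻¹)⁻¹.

The order of (xy⁻¹) is 4 (smallest k with (xy⁻¹)ᵏ = e), so (xy⁻¹)⁻¹ = (xy⁻¹)³ = xy.
Check: (xy⁻¹) · (xy) → (xy⁻¹) · x = y⁻¹;   (y⁻¹) · y = e, giving e as required.

Answer: xy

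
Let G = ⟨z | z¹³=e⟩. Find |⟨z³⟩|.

|⟨z³⟩| equals the order of z³. Compute successive powers until reaching e:
  (z³)¹ = z³, (z³)² = z⁶, (z³)³ = z⁹, (z³)⁴ = z¹², (z³)⁵ = z², (z³)⁶ = z⁵, (z³)⁷ = z⁸, (z³)⁸ = z¹¹, (z³)⁹ = z, (z³)¹⁰ = z⁴, (z³)¹¹ = z⁷, (z³)¹² = z¹⁰, (z³)¹³ = e.
The smallest positive k with (z³)ᵏ = e is 13, so |⟨z³⟩| = 13.

Answer: 13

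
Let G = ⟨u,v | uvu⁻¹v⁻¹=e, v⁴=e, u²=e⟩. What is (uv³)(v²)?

Compute (uv³) · (v²) by multiplying left to right and reducing via the relations at each step:
  (uv³) · v² = uv

Answer: uv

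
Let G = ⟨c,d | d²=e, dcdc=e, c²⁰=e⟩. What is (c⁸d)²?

Compute successive powers of (c⁸d), reducing at each step:
  (c⁸d)²: (c⁸d) · c⁸ = d;   d · d = e

Answer: e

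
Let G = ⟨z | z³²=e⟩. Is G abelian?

G has a single generator, so G is cyclic and hence abelian.

Answer: Yes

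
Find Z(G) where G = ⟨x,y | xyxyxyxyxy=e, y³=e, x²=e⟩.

An element z ∈ Z(G) iff z commutes with every generator.
For example e is central: e·x = x = x·e; e·y = y = y·e.
Whereas x ∉ Z(G) since x·y = xy ≠ yx = y·x.
Checking each of the 60 elements this way gives Z(G) = {e}, of order 1.

Answer: {e}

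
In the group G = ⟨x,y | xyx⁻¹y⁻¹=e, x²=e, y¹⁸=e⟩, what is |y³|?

Compute successive powers until reaching e:
  (y³)¹ = y³, (y³)² = y⁶, (y³)³ = y⁹, (y³)⁴ = y¹², (y³)⁵ = y¹⁵, (y³)⁶ = e.
The smallest positive k with (y³)ᵏ = e is 6.

Answer: 6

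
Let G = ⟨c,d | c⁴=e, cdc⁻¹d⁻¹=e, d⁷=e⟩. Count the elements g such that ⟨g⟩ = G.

G is cyclic of order 28. An element generates G iff its order is 28, and a cyclic group of order 28 has exactly φ(28) = 12 such elements.

Answer: 12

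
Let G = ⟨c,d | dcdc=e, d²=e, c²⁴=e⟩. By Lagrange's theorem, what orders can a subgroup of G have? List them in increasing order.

|G| = 48 = 2⁴ · 3. By Lagrange's theorem the order of any subgroup divides 48; the divisors of 48 are 1, 2, 3, 4, 6, 8, 12, 16, 24, 48.

Answer: 1, 2, 3, 4, 6, 8, 12, 16, 24, 48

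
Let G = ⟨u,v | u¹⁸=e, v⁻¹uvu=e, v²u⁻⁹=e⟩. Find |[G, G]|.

G' = [G, G] is generated by all commutators. The generator-pair commutators are: [u, v] = u².
The subgroup they normally generate is {e, u², u⁴, u⁶, u⁸, u¹⁰, u¹², u¹⁴, u¹⁶}, of order 9.
Check: |G/G'| = 36/9 = 4 is the order of the abelianisation.

Answer: 9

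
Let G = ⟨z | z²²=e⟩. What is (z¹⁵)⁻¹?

The order of (z¹⁵) is 22 (smallest k with (z¹⁵)ᵏ = e), so (z¹⁵)⁻¹ = (z¹⁵)²¹ = z⁷.
Check: (z¹⁵) · (z⁷) → (z¹⁵) · z⁷ = e, giving e as required.

Answer: z⁷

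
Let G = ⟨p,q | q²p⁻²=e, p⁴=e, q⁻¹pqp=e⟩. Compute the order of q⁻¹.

Compute successive powers until reaching e:
  (q⁻¹)¹ = q⁻¹, (q⁻¹)² = p², (q⁻¹)³ = q, (q⁻¹)⁴ = e.
The smallest positive k with (q⁻¹)ᵏ = e is 4.

Answer: 4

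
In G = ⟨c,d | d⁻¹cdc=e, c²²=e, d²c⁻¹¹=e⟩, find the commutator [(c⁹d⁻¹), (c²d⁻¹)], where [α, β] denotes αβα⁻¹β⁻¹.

[(c⁹d⁻¹), (c²d⁻¹)] = (c⁹d⁻¹)·(c²d⁻¹)·(c⁹d⁻¹)⁻¹·(c²d⁻¹)⁻¹.
  (c⁹d⁻¹) · (c²d⁻¹) = c¹⁸
  (c¹⁸) · (c⁹d) = c⁵d
  (c⁵d) · (c²d) = c¹⁴

Answer: c¹⁴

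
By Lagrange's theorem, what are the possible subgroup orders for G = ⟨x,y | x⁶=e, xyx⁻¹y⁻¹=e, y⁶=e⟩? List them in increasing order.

|G| = 36 = 2² · 3². By Lagrange's theorem the order of any subgroup divides 36; the divisors of 36 are 1, 2, 3, 4, 6, 9, 12, 18, 36.

Answer: 1, 2, 3, 4, 6, 9, 12, 18, 36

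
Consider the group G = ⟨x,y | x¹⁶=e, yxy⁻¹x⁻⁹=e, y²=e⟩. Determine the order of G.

Enumerate words in the generators, reducing via the relations: the distinct elements are
  {e, x, y, xy, x², x³, x⁴, x⁵, x⁶, x⁷, x⁸, x⁹, x²y, x³y, x¹², x¹³, x¹¹, x¹⁰, x¹⁴, x¹⁵, x⁴y, x⁵y, x⁶y, x⁷y, x⁸y, x⁹y, x¹²y, x¹³y, x¹¹y, x¹⁰y, x¹⁴y, x¹⁵y}.
No further products give new elements, so |G| = 32.

Answer: 32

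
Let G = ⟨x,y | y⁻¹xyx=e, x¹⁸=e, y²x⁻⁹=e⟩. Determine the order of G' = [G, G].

G' = [G, G] is generated by all commutators. The generator-pair commutators are: [x, y] = x².
The subgroup they normally generate is {e, x², x⁴, x⁶, x⁸, x¹⁰, x¹², x¹⁴, x¹⁶}, of order 9.
Check: |G/G'| = 36/9 = 4 is the order of the abelianisation.

Answer: 9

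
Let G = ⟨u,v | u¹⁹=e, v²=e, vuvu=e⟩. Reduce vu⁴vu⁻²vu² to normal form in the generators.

Multiply left to right, reducing at each step:
  v · u⁴ = u¹⁵v
  (u¹⁵v) · v = u¹⁵
  (u¹⁵) · u⁻² = u¹³
  (u¹³) · v = u¹³v
  (u¹³v) · u² = u¹¹v

Answer: u¹¹v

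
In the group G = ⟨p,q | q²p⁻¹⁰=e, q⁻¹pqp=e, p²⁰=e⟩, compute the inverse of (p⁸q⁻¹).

The order of (p⁸q⁻¹) is 4 (smallest k with (p⁸q⁻¹)ᵏ = e), so (p⁸q⁻¹)⁻¹ = (p⁸q⁻¹)³ = p⁸q.
Check: (p⁸q⁻¹) · (p⁸q) → (p⁸q⁻¹) · p⁸ = q⁻¹;   (q⁻¹) · q = e, giving e as required.

Answer: p⁸q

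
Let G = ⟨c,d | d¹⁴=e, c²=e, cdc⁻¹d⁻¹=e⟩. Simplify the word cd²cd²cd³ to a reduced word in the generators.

Multiply left to right, reducing at each step:
  c · d² = cd²
  (cd²) · c = d²
  (d²) · d² = d⁴
  (d⁴) · c = cd⁴
  (cd⁴) · d³ = cd⁷

Answer: cd⁷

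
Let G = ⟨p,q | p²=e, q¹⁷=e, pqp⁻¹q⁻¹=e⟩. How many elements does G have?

Enumerate words in the generators, reducing via the relations: the distinct elements are
  {e, p, q, pq, q², q³, q⁴, q⁵, q⁶, q⁷, q⁸, q⁹, pq², pq³, pq⁴, pq⁵, pq⁶, pq⁷, pq⁸, pq⁹, q¹², q¹³, q¹¹, q¹⁰, q¹⁴, q¹⁵, q¹⁶, pq¹², pq¹³, pq¹¹, pq¹⁰, pq¹⁴, pq¹⁵, pq¹⁶}.
No further products give new elements, so |G| = 34.

Answer: 34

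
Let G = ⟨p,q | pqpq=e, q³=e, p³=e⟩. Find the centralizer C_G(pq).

⟨pq⟩ ⊆ C_G(pq) since powers of pq commute with pq; so |C_G(pq)| ≥ |⟨pq⟩| = 2.
By orbit–stabilizer, |C_G(pq)| = |G| / |conj. class of pq| = 12 / 3 = 4.
The 4 elements commuting with pq are {e, pq, p²q², pq²p}.

Answer: {e, pq, p²q², pq²p}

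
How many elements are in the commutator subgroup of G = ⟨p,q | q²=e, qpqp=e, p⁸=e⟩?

G' = [G, G] is generated by all commutators. The generator-pair commutators are: [p, q] = p².
The subgroup they normally generate is {e, p², p⁴, p⁶}, of order 4.
Check: |G/G'| = 16/4 = 4 is the order of the abelianisation.

Answer: 4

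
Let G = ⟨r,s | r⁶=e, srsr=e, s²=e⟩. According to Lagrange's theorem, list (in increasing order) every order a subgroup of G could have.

|G| = 12 = 2² · 3. By Lagrange's theorem the order of any subgroup divides 12; the divisors of 12 are 1, 2, 3, 4, 6, 12.

Answer: 1, 2, 3, 4, 6, 12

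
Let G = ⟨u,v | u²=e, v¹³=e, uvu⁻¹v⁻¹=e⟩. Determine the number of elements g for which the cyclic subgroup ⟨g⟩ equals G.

G is cyclic of order 26. An element generates G iff its order is 26, and a cyclic group of order 26 has exactly φ(26) = 12 such elements.

Answer: 12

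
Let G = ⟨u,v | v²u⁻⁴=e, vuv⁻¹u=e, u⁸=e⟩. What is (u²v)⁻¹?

The order of (u²v) is 4 (smallest k with (u²v)ᵏ = e), so (u²v)⁻¹ = (u²v)³ = u²v⁻¹.
Check: (u²v) · (u²v⁻¹) → (u²v) · u² = v;   v · v⁻¹ = e, giving e as required.

Answer: u²v⁻¹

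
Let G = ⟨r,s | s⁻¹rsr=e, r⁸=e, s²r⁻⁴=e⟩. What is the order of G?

Enumerate words in the generators, reducing via the relations: the distinct elements are
  {e, r, s, rs, r², r³, r⁴, r⁵, r⁶, r⁷, r²s, r³s, s⁻¹, rs⁻¹, r²s⁻¹, r³s⁻¹}.
No further products give new elements, so |G| = 16.

Answer: 16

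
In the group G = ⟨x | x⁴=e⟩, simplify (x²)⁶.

Compute successive powers of (x²), reducing at each step:
  (x²)²: (x²) · x² = e
  (x²)³: e · x² = x²
  (x²)⁴: (x²) · x² = e
  (x²)⁵: e · x² = x²
  (x²)⁶: (x²) · x² = e

Answer: e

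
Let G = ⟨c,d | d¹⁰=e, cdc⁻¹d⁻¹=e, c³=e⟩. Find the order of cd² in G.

Compute successive powers until reaching e:
  (cd²)¹ = cd², (cd²)² = c²d⁴, (cd²)³ = d⁶, (cd²)⁴ = cd⁸, (cd²)⁵ = c², (cd²)⁶ = d², (cd²)⁷ = cd⁴, (cd²)⁸ = c²d⁶, (cd²)⁹ = d⁸, (cd²)¹⁰ = c, (cd²)¹¹ = c²d², (cd²)¹² = d⁴, (cd²)¹³ = cd⁶, (cd²)¹⁴ = c²d⁸, (cd²)¹⁵ = e.
The smallest positive k with (cd²)ᵏ = e is 15.

Answer: 15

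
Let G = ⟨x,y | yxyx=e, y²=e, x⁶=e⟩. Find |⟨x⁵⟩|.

|⟨x⁵⟩| equals the order of x⁵. Compute successive powers until reaching e:
  (x⁵)¹ = x⁵, (x⁵)² = x⁴, (x⁵)³ = x³, (x⁵)⁴ = x², (x⁵)⁵ = x, (x⁵)⁶ = e.
The smallest positive k with (x⁵)ᵏ = e is 6, so |⟨x⁵⟩| = 6.

Answer: 6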